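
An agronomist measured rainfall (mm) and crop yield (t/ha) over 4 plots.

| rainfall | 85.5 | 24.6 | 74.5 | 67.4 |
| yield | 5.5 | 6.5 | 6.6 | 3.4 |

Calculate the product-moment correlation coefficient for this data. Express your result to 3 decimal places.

-0.294

n = 4, Σx = 252, Σy = 22, Σx² = 18008.42, Σy² = 127.62, Σxy = 1351.01
nΣxy − ΣxΣy = 5404.04 − 5544 = -139.96
nΣx² − (Σx)² = 72033.68 − 63504 = 8529.68; nΣy² − (Σy)² = 510.48 − 484 = 26.48
r = -139.96 / √(8529.68 × 26.48) = -139.96 / 475.2535 ≈ -0.294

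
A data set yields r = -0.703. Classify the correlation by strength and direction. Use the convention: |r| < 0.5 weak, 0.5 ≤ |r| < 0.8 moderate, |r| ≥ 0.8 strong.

moderate negative

r = -0.703 < 0 so the relationship is negative.
|r| = 0.703, which falls in the moderate range.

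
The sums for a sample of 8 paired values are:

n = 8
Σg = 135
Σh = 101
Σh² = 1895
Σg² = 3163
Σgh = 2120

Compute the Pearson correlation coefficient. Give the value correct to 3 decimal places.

r = (nΣgh − ΣgΣh) / √[(nΣg² − (Σg)²)(nΣh² − (Σh)²)]
Numerator: 8×2120 − 135×101 = 3325
Denominator: √[(25304 − 18225)(15160 − 10201)] = √[7079 × 4959] = 5924.9271
r = 3325 / 5924.9271 ≈ 0.561

0.561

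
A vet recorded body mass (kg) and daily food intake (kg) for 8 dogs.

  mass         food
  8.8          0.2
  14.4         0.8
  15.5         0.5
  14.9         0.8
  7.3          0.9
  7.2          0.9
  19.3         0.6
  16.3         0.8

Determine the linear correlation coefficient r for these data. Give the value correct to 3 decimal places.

n = 8, Σx = 103.7, Σy = 5.5, Σx² = 1490.37, Σy² = 4.19, Σxy = 70.62
nΣxy − ΣxΣy = 564.96 − 570.35 = -5.39
nΣx² − (Σx)² = 11922.96 − 10753.69 = 1169.27; nΣy² − (Σy)² = 33.52 − 30.25 = 3.27
r = -5.39 / √(1169.27 × 3.27) = -5.39 / 61.8346 ≈ -0.087

-0.087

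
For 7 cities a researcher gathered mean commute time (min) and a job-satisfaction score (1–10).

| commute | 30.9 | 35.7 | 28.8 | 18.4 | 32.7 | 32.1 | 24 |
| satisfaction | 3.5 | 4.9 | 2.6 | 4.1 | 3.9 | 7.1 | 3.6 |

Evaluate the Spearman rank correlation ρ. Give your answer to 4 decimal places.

0.3929

Rank commute: 4, 7, 3, 1, 6, 5, 2
Rank satisfaction: 2, 6, 1, 5, 4, 7, 3
d = rank(commute) − rank(satisfaction): 2, 1, 2, -4, 2, -2, -1; Σd² = 34
ρ = 1 − 6Σd² / [n(n²−1)] = 1 − 6×34 / (7×48) = 1 − 204/336 ≈ 0.3929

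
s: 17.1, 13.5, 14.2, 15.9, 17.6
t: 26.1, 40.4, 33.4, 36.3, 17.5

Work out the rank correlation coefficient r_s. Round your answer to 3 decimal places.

-0.900

Rank s: 4, 1, 2, 3, 5
Rank t: 2, 5, 3, 4, 1
d = rank(s) − rank(t): 2, -4, -1, -1, 4; Σd² = 38
ρ = 1 − 6Σd² / [n(n²−1)] = 1 − 6×38 / (5×24) = 1 − 228/120 ≈ -0.900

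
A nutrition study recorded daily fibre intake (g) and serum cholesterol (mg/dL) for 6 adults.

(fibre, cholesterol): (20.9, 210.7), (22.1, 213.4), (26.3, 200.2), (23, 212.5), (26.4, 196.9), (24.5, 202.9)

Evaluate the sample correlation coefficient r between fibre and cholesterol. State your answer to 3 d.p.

n = 6, Σx = 143.2, Σy = 1236.6, Σx² = 3443.12, Σy² = 255108.36, Σxy = 29441.74
nΣxy − ΣxΣy = 176650.44 − 177081.12 = -430.68
nΣx² − (Σx)² = 20658.72 − 20506.24 = 152.48; nΣy² − (Σy)² = 1530650.16 − 1529179.56 = 1470.6
r = -430.68 / √(152.48 × 1470.6) = -430.68 / 473.5368 ≈ -0.909

-0.909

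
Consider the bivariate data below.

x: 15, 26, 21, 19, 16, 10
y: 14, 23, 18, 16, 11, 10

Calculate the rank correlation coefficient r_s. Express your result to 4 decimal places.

0.9429

Rank x: 2, 6, 5, 4, 3, 1
Rank y: 3, 6, 5, 4, 2, 1
d = rank(x) − rank(y): -1, 0, 0, 0, 1, 0; Σd² = 2
ρ = 1 − 6Σd² / [n(n²−1)] = 1 − 6×2 / (6×35) = 1 − 12/210 ≈ 0.9429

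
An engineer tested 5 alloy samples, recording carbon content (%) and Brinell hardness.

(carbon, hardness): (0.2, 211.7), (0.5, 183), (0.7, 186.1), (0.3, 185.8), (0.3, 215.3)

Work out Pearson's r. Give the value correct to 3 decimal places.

-0.661

n = 5, Σx = 2, Σy = 981.9, Σx² = 0.96, Σy² = 193814.83, Σxy = 384.44
nΣxy − ΣxΣy = 1922.2 − 1963.8 = -41.6
nΣx² − (Σx)² = 4.8 − 4 = 0.8; nΣy² − (Σy)² = 969074.15 − 964127.61 = 4946.54
r = -41.6 / √(0.8 × 4946.54) = -41.6 / 62.9065 ≈ -0.661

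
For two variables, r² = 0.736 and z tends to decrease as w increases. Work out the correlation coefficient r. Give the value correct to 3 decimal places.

-0.858

|r| = √0.736 = 0.858
The association is negative, so r = −0.858.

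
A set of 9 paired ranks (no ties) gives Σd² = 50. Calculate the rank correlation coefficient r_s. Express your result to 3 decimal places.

0.583

ρ = 1 − 6Σd² / [n(n²−1)] = 1 − 6×50 / (9×80)
  = 1 − 300/720 = 1 − 0.4167 ≈ 0.583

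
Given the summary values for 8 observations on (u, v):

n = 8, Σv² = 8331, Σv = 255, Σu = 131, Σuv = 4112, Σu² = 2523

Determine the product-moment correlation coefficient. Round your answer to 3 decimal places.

-0.230

r = (nΣuv − ΣuΣv) / √[(nΣu² − (Σu)²)(nΣv² − (Σv)²)]
Numerator: 8×4112 − 131×255 = -509
Denominator: √[(20184 − 17161)(66648 − 65025)] = √[3023 × 1623] = 2215.0235
r = -509 / 2215.0235 ≈ -0.230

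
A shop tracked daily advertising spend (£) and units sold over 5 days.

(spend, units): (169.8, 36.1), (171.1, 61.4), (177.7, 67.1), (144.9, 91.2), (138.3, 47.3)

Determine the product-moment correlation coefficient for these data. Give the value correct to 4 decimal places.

n = 5, Σx = 801.8, Σy = 303.1, Σx² = 129807.44, Σy² = 20130.31, Σxy = 48315.46
nΣxy − ΣxΣy = 241577.3 − 243025.58 = -1448.28
nΣx² − (Σx)² = 649037.2 − 642883.24 = 6153.96; nΣy² − (Σy)² = 100651.55 − 91869.61 = 8781.94
r = -1448.28 / √(6153.96 × 8781.94) = -1448.28 / 7351.4425 ≈ -0.1970

-0.1970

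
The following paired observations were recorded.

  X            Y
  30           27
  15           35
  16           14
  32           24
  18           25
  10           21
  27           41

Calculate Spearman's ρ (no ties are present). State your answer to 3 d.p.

0.250

Rank X: 6, 2, 3, 7, 4, 1, 5
Rank Y: 5, 6, 1, 3, 4, 2, 7
d = rank(X) − rank(Y): 1, -4, 2, 4, 0, -1, -2; Σd² = 42
ρ = 1 − 6Σd² / [n(n²−1)] = 1 − 6×42 / (7×48) = 1 − 252/336 ≈ 0.250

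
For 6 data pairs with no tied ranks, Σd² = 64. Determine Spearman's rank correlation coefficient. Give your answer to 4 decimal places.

ρ = 1 − 6Σd² / [n(n²−1)] = 1 − 6×64 / (6×35)
  = 1 − 384/210 = 1 − 1.82857 ≈ -0.8286

-0.8286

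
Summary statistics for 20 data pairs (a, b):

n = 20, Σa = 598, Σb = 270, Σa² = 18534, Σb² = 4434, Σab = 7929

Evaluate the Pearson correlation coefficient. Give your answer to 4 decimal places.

-0.2005

r = (nΣab − ΣaΣb) / √[(nΣa² − (Σa)²)(nΣb² − (Σb)²)]
Numerator: 20×7929 − 598×270 = -2880
Denominator: √[(370680 − 357604)(88680 − 72900)] = √[13076 × 15780] = 14364.5146
r = -2880 / 14364.5146 ≈ -0.2005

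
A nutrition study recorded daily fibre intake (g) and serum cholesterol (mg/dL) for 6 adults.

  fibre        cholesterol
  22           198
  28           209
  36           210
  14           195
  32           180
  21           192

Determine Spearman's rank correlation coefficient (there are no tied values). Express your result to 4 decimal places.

0.3714

Rank fibre: 3, 4, 6, 1, 5, 2
Rank cholesterol: 4, 5, 6, 3, 1, 2
d = rank(fibre) − rank(cholesterol): -1, -1, 0, -2, 4, 0; Σd² = 22
ρ = 1 − 6Σd² / [n(n²−1)] = 1 − 6×22 / (6×35) = 1 − 132/210 ≈ 0.3714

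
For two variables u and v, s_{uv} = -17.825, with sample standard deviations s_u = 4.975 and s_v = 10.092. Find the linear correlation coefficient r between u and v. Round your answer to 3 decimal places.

-0.355

r = Cov(u,v) / (s_u · s_v) = -17.825 / (4.975 × 10.092)
  = -17.825 / 50.2077 ≈ -0.355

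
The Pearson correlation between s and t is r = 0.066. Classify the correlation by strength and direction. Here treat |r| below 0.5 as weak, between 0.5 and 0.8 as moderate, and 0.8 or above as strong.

weak positive

r = 0.066 > 0 so the relationship is positive.
|r| = 0.066, which falls in the weak range.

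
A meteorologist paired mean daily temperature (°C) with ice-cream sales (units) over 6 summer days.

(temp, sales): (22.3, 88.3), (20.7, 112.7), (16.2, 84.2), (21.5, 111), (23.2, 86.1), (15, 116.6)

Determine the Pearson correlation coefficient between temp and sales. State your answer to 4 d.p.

n = 6, Σx = 118.9, Σy = 598.9, Σx² = 2413.71, Σy² = 60917.59, Σxy = 11799.04
nΣxy − ΣxΣy = 70794.24 − 71209.21 = -414.97
nΣx² − (Σx)² = 14482.26 − 14137.21 = 345.05; nΣy² − (Σy)² = 365505.54 − 358681.21 = 6824.33
r = -414.97 / √(345.05 × 6824.33) = -414.97 / 1534.5146 ≈ -0.2704

-0.2704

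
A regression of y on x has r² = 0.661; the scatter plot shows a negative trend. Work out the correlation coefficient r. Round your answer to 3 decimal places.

-0.813

|r| = √0.661 = 0.813
The association is negative, so r = −0.813.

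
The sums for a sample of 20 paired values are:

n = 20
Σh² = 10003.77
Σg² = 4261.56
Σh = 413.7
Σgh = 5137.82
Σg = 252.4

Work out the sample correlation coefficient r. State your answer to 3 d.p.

r = (nΣgh − ΣgΣh) / √[(nΣg² − (Σg)²)(nΣh² − (Σh)²)]
Numerator: 20×5137.82 − 252.4×413.7 = -1661.48
Denominator: √[(85231.2 − 63705.76)(200075.4 − 171147.69)] = √[21525.44 × 28927.71] = 24953.5906
r = -1661.48 / 24953.5906 ≈ -0.067

-0.067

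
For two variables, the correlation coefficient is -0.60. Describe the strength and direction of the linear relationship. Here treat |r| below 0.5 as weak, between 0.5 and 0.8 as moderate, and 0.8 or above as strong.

r = -0.60 < 0 so the relationship is negative.
|r| = 0.60, which falls in the moderate range.

moderate negative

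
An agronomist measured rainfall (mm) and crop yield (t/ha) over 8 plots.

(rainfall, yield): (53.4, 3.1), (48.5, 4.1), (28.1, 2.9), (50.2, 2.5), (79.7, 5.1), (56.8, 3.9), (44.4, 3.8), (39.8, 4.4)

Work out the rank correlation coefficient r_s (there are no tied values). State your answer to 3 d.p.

Rank rainfall: 6, 4, 1, 5, 8, 7, 3, 2
Rank yield: 3, 6, 2, 1, 8, 5, 4, 7
d = rank(rainfall) − rank(yield): 3, -2, -1, 4, 0, 2, -1, -5; Σd² = 60
ρ = 1 − 6Σd² / [n(n²−1)] = 1 − 6×60 / (8×63) = 1 − 360/504 ≈ 0.286

0.286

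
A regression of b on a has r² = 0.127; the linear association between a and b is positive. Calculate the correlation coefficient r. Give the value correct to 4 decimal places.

0.3564

|r| = √0.127 = 0.3564
The association is positive, so r = 0.3564.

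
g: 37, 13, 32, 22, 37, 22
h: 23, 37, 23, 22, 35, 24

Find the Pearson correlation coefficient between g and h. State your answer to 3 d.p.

-0.244

n = 6, Σg = 163, Σh = 164, Σg² = 4899, Σh² = 4712, Σgh = 4375
nΣgh − ΣgΣh = 26250 − 26732 = -482
nΣg² − (Σg)² = 29394 − 26569 = 2825; nΣh² − (Σh)² = 28272 − 26896 = 1376
r = -482 / √(2825 × 1376) = -482 / 1971.5983 ≈ -0.244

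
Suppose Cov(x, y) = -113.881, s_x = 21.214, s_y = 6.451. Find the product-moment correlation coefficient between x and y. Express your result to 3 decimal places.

r = Cov(x,y) / (s_x · s_y) = -113.881 / (21.214 × 6.451)
  = -113.881 / 136.8515 ≈ -0.832

-0.832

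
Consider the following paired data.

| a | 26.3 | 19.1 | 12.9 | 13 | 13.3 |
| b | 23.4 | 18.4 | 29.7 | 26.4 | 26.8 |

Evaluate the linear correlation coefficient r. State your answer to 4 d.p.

-0.6005

n = 5, Σa = 84.6, Σb = 124.7, Σa² = 1568.8, Σb² = 3183.41, Σab = 2049.63
nΣab − ΣaΣb = 10248.15 − 10549.62 = -301.47
nΣa² − (Σa)² = 7844 − 7157.16 = 686.84; nΣb² − (Σb)² = 15917.05 − 15550.09 = 366.96
r = -301.47 / √(686.84 × 366.96) = -301.47 / 502.0387 ≈ -0.6005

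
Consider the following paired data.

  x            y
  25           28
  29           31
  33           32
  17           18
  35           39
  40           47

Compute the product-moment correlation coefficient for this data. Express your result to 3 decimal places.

0.972

n = 6, Σx = 179, Σy = 195, Σx² = 5669, Σy² = 6823, Σxy = 6206
nΣxy − ΣxΣy = 37236 − 34905 = 2331
nΣx² − (Σx)² = 34014 − 32041 = 1973; nΣy² − (Σy)² = 40938 − 38025 = 2913
r = 2331 / √(1973 × 2913) = 2331 / 2397.3629 ≈ 0.972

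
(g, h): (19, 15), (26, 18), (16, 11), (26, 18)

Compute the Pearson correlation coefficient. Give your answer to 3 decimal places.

0.964

n = 4, Σg = 87, Σh = 62, Σg² = 1969, Σh² = 994, Σgh = 1397
nΣgh − ΣgΣh = 5588 − 5394 = 194
nΣg² − (Σg)² = 7876 − 7569 = 307; nΣh² − (Σh)² = 3976 − 3844 = 132
r = 194 / √(307 × 132) = 194 / 201.3057 ≈ 0.964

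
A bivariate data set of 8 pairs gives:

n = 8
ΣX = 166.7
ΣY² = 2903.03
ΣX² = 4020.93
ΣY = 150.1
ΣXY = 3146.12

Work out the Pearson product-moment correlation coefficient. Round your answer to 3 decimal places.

0.084

r = (nΣXY − ΣXΣY) / √[(nΣX² − (ΣX)²)(nΣY² − (ΣY)²)]
Numerator: 8×3146.12 − 166.7×150.1 = 147.29
Denominator: √[(32167.44 − 27788.89)(23224.24 − 22530.01)] = √[4378.55 × 694.23] = 1743.4795
r = 147.29 / 1743.4795 ≈ 0.084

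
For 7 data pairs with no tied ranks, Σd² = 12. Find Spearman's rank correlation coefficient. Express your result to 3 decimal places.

0.786

ρ = 1 − 6Σd² / [n(n²−1)] = 1 − 6×12 / (7×48)
  = 1 − 72/336 = 1 − 0.2143 ≈ 0.786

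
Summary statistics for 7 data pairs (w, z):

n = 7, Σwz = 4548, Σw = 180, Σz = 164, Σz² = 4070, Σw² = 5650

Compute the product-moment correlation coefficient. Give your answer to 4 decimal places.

0.6860

r = (nΣwz − ΣwΣz) / √[(nΣw² − (Σw)²)(nΣz² − (Σz)²)]
Numerator: 7×4548 − 180×164 = 2316
Denominator: √[(39550 − 32400)(28490 − 26896)] = √[7150 × 1594] = 3375.9591
r = 2316 / 3375.9591 ≈ 0.6860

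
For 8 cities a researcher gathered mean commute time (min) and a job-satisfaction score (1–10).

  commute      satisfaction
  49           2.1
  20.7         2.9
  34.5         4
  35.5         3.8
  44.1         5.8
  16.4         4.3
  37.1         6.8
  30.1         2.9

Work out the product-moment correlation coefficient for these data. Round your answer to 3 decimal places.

n = 8, Σx = 267.4, Σy = 32.6, Σx² = 9776.18, Σy² = 150.04, Σxy = 1101.7
nΣxy − ΣxΣy = 8813.6 − 8717.24 = 96.36
nΣx² − (Σx)² = 78209.44 − 71502.76 = 6706.68; nΣy² − (Σy)² = 1200.32 − 1062.76 = 137.56
r = 96.36 / √(6706.68 × 137.56) = 96.36 / 960.5055 ≈ 0.100

0.100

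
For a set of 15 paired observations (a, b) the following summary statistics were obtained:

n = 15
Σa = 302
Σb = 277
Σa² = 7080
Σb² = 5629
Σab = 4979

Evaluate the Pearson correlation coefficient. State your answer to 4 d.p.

r = (nΣab − ΣaΣb) / √[(nΣa² − (Σa)²)(nΣb² − (Σb)²)]
Numerator: 15×4979 − 302×277 = -8969
Denominator: √[(106200 − 91204)(84435 − 76729)] = √[14996 × 7706] = 10749.8454
r = -8969 / 10749.8454 ≈ -0.8343

-0.8343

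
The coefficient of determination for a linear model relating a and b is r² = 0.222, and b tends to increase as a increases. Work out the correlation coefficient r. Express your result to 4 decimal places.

0.4712

|r| = √0.222 = 0.4712
The association is positive, so r = 0.4712.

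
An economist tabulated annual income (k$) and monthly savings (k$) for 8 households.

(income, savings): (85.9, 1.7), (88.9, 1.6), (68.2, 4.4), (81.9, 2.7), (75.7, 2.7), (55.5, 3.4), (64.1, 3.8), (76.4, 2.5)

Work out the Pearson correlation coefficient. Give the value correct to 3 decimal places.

-0.813

n = 8, Σx = 596.6, Σy = 22.8, Σx² = 45397.38, Σy² = 71.64, Σxy = 1637.15
nΣxy − ΣxΣy = 13097.2 − 13602.48 = -505.28
nΣx² − (Σx)² = 363179.04 − 355931.56 = 7247.48; nΣy² − (Σy)² = 573.12 − 519.84 = 53.28
r = -505.28 / √(7247.48 × 53.28) = -505.28 / 621.4063 ≈ -0.813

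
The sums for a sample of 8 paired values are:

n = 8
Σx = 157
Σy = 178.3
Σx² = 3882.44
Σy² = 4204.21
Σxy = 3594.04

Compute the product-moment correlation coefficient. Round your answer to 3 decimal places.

0.221

r = (nΣxy − ΣxΣy) / √[(nΣx² − (Σx)²)(nΣy² − (Σy)²)]
Numerator: 8×3594.04 − 157×178.3 = 759.22
Denominator: √[(31059.52 − 24649)(33633.68 − 31790.89)] = √[6410.52 × 1842.79] = 3437.0397
r = 759.22 / 3437.0397 ≈ 0.221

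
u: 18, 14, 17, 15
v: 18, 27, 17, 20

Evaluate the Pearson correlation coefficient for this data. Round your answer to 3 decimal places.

n = 4, Σu = 64, Σv = 82, Σu² = 1034, Σv² = 1742, Σuv = 1291
nΣuv − ΣuΣv = 5164 − 5248 = -84
nΣu² − (Σu)² = 4136 − 4096 = 40; nΣv² − (Σv)² = 6968 − 6724 = 244
r = -84 / √(40 × 244) = -84 / 98.7927 ≈ -0.850

-0.850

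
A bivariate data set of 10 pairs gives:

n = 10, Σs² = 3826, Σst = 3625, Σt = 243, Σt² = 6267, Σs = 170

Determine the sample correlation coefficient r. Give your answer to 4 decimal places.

r = (nΣst − ΣsΣt) / √[(nΣs² − (Σs)²)(nΣt² − (Σt)²)]
Numerator: 10×3625 − 170×243 = -5060
Denominator: √[(38260 − 28900)(62670 − 59049)] = √[9360 × 3621] = 5821.7317
r = -5060 / 5821.7317 ≈ -0.8692

-0.8692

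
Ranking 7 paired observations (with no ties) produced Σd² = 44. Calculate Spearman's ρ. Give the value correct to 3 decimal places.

ρ = 1 − 6Σd² / [n(n²−1)] = 1 − 6×44 / (7×48)
  = 1 − 264/336 = 1 − 0.7857 ≈ 0.214

0.214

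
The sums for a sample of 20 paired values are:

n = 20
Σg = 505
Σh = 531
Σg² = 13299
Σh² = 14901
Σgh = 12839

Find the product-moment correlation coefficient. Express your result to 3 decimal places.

-0.858

r = (nΣgh − ΣgΣh) / √[(nΣg² − (Σg)²)(nΣh² − (Σh)²)]
Numerator: 20×12839 − 505×531 = -11375
Denominator: √[(265980 − 255025)(298020 − 281961)] = √[10955 × 16059] = 13263.7229
r = -11375 / 13263.7229 ≈ -0.858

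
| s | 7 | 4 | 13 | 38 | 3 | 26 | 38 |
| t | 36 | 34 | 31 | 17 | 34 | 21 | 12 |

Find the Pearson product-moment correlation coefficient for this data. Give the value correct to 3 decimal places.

-0.976

n = 7, Σs = 129, Σt = 185, Σs² = 3807, Σt² = 5443, Σst = 2541
nΣst − ΣsΣt = 17787 − 23865 = -6078
nΣs² − (Σs)² = 26649 − 16641 = 10008; nΣt² − (Σt)² = 38101 − 34225 = 3876
r = -6078 / √(10008 × 3876) = -6078 / 6228.2428 ≈ -0.976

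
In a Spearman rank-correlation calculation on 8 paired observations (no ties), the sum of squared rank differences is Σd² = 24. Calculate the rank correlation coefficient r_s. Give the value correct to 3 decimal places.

ρ = 1 − 6Σd² / [n(n²−1)] = 1 − 6×24 / (8×63)
  = 1 − 144/504 = 1 − 0.2857 ≈ 0.714

0.714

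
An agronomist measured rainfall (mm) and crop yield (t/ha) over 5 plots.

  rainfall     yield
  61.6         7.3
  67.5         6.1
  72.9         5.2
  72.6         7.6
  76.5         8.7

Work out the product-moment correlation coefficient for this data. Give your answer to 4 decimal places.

0.2270

n = 5, Σx = 351.1, Σy = 34.9, Σx² = 24788.23, Σy² = 250.99, Σxy = 2457.82
nΣxy − ΣxΣy = 12289.1 − 12253.39 = 35.71
nΣx² − (Σx)² = 123941.15 − 123271.21 = 669.94; nΣy² − (Σy)² = 1254.95 − 1218.01 = 36.94
r = 35.71 / √(669.94 × 36.94) = 35.71 / 157.3136 ≈ 0.2270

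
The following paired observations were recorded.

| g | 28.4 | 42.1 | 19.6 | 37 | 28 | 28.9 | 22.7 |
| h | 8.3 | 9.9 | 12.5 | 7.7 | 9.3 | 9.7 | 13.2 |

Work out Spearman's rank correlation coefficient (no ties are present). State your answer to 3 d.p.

-0.500

Rank g: 4, 7, 1, 6, 3, 5, 2
Rank h: 2, 5, 6, 1, 3, 4, 7
d = rank(g) − rank(h): 2, 2, -5, 5, 0, 1, -5; Σd² = 84
ρ = 1 − 6Σd² / [n(n²−1)] = 1 − 6×84 / (7×48) = 1 − 504/336 ≈ -0.500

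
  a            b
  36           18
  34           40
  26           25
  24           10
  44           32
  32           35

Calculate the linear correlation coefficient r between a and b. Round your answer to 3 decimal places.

0.491

n = 6, Σa = 196, Σb = 160, Σa² = 6664, Σb² = 4898, Σab = 5426
nΣab − ΣaΣb = 32556 − 31360 = 1196
nΣa² − (Σa)² = 39984 − 38416 = 1568; nΣb² − (Σb)² = 29388 − 25600 = 3788
r = 1196 / √(1568 × 3788) = 1196 / 2437.1262 ≈ 0.491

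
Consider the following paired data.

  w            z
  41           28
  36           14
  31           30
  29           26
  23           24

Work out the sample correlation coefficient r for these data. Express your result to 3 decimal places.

n = 5, Σw = 160, Σz = 122, Σw² = 5308, Σz² = 3132, Σwz = 3888
nΣwz − ΣwΣz = 19440 − 19520 = -80
nΣw² − (Σw)² = 26540 − 25600 = 940; nΣz² − (Σz)² = 15660 − 14884 = 776
r = -80 / √(940 × 776) = -80 / 854.0726 ≈ -0.094

-0.094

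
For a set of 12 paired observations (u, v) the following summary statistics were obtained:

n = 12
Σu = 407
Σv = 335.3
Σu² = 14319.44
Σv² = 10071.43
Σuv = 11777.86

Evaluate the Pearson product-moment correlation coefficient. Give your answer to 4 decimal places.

r = (nΣuv − ΣuΣv) / √[(nΣu² − (Σu)²)(nΣv² − (Σv)²)]
Numerator: 12×11777.86 − 407×335.3 = 4867.22
Denominator: √[(171833.28 − 165649)(120857.16 − 112426.09)] = √[6184.28 × 8431.07] = 7220.8100
r = 4867.22 / 7220.8100 ≈ 0.6741

0.6741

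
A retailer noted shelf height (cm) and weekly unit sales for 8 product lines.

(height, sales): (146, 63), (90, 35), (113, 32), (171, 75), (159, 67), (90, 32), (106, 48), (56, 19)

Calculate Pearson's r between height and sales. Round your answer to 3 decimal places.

0.959

n = 8, Σx = 931, Σy = 371, Σx² = 119179, Σy² = 20021, Σxy = 48474
nΣxy − ΣxΣy = 387792 − 345401 = 42391
nΣx² − (Σx)² = 953432 − 866761 = 86671; nΣy² − (Σy)² = 160168 − 137641 = 22527
r = 42391 / √(86671 × 22527) = 42391 / 44186.3963 ≈ 0.959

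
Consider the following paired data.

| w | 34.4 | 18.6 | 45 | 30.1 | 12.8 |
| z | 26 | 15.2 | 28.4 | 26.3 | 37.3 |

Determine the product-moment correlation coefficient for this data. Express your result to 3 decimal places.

n = 5, Σw = 140.9, Σz = 133.2, Σw² = 4624.17, Σz² = 3796.58, Σwz = 3724.19
nΣwz − ΣwΣz = 18620.95 − 18767.88 = -146.93
nΣw² − (Σw)² = 23120.85 − 19852.81 = 3268.04; nΣz² − (Σz)² = 18982.9 − 17742.24 = 1240.66
r = -146.93 / √(3268.04 × 1240.66) = -146.93 / 2013.5855 ≈ -0.073

-0.073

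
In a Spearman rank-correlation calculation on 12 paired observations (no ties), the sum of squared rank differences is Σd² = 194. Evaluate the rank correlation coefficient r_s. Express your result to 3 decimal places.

ρ = 1 − 6Σd² / [n(n²−1)] = 1 − 6×194 / (12×143)
  = 1 − 1164/1716 = 1 − 0.6783 ≈ 0.322

0.322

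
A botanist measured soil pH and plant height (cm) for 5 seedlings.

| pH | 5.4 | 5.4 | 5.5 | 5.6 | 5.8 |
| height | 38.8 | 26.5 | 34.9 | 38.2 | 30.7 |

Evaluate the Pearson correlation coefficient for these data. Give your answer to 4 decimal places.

n = 5, Σx = 27.7, Σy = 169.1, Σx² = 153.57, Σy² = 5827.43, Σxy = 936.55
nΣxy − ΣxΣy = 4682.75 − 4684.07 = -1.32
nΣx² − (Σx)² = 767.85 − 767.29 = 0.56; nΣy² − (Σy)² = 29137.15 − 28594.81 = 542.34
r = -1.32 / √(0.56 × 542.34) = -1.32 / 17.4273 ≈ -0.0757

-0.0757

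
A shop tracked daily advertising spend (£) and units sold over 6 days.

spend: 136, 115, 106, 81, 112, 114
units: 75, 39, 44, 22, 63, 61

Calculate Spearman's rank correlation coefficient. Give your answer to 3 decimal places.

0.600

Rank spend: 6, 5, 2, 1, 3, 4
Rank units: 6, 2, 3, 1, 5, 4
d = rank(spend) − rank(units): 0, 3, -1, 0, -2, 0; Σd² = 14
ρ = 1 − 6Σd² / [n(n²−1)] = 1 − 6×14 / (6×35) = 1 − 84/210 ≈ 0.600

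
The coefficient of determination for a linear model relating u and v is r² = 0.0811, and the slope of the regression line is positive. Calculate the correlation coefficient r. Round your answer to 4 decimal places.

|r| = √0.0811 = 0.2848
The association is positive, so r = 0.2848.

0.2848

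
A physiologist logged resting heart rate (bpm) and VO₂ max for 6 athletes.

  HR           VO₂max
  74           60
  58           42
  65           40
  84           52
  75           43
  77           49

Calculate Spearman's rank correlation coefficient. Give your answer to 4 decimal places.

Rank HR: 3, 1, 2, 6, 4, 5
Rank VO₂max: 6, 2, 1, 5, 3, 4
d = rank(HR) − rank(VO₂max): -3, -1, 1, 1, 1, 1; Σd² = 14
ρ = 1 − 6Σd² / [n(n²−1)] = 1 − 6×14 / (6×35) = 1 − 84/210 ≈ 0.6000

0.6000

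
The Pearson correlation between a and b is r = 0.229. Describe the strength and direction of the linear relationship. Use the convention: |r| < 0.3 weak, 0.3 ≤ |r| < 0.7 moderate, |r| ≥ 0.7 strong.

weak positive

r = 0.229 > 0 so the relationship is positive.
|r| = 0.229, which falls in the weak range.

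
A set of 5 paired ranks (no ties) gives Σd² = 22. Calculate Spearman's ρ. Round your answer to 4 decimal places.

-0.1000

ρ = 1 − 6Σd² / [n(n²−1)] = 1 − 6×22 / (5×24)
  = 1 − 132/120 = 1 − 1.10000 ≈ -0.1000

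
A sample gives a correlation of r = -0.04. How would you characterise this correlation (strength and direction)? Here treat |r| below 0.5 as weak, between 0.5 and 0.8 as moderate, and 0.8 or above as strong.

r = -0.04 < 0 so the relationship is negative.
|r| = 0.04, which falls in the weak range.

weak negative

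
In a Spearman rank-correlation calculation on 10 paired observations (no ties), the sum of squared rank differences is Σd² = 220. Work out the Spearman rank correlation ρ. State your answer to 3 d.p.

-0.333

ρ = 1 − 6Σd² / [n(n²−1)] = 1 − 6×220 / (10×99)
  = 1 − 1320/990 = 1 − 1.3333 ≈ -0.333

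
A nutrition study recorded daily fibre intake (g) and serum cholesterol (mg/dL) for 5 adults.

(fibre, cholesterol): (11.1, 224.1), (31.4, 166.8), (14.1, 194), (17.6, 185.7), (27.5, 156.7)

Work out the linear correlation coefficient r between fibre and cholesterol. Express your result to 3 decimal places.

n = 5, Σx = 101.7, Σy = 927.3, Σx² = 2373.99, Σy² = 174718.43, Σxy = 18038
nΣxy − ΣxΣy = 90190 − 94306.41 = -4116.41
nΣx² − (Σx)² = 11869.95 − 10342.89 = 1527.06; nΣy² − (Σy)² = 873592.15 − 859885.29 = 13706.86
r = -4116.41 / √(1527.06 × 13706.86) = -4116.41 / 4575.0626 ≈ -0.900

-0.900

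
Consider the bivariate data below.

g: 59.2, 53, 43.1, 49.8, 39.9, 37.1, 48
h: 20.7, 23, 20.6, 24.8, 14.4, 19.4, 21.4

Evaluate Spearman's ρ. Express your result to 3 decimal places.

0.714

Rank g: 7, 6, 3, 5, 2, 1, 4
Rank h: 4, 6, 3, 7, 1, 2, 5
d = rank(g) − rank(h): 3, 0, 0, -2, 1, -1, -1; Σd² = 16
ρ = 1 − 6Σd² / [n(n²−1)] = 1 − 6×16 / (7×48) = 1 − 96/336 ≈ 0.714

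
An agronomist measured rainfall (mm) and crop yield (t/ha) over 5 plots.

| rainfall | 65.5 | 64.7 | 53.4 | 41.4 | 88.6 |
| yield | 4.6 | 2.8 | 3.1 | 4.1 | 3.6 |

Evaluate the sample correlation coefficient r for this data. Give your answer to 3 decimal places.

-0.094

n = 5, Σx = 313.6, Σy = 18.2, Σx² = 20891.82, Σy² = 68.38, Σxy = 1136.7
nΣxy − ΣxΣy = 5683.5 − 5707.52 = -24.02
nΣx² − (Σx)² = 104459.1 − 98344.96 = 6114.14; nΣy² − (Σy)² = 341.9 − 331.24 = 10.66
r = -24.02 / √(6114.14 × 10.66) = -24.02 / 255.2973 ≈ -0.094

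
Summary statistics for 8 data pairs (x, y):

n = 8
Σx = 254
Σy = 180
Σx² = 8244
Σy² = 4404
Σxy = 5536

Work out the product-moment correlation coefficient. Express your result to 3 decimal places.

r = (nΣxy − ΣxΣy) / √[(nΣx² − (Σx)²)(nΣy² − (Σy)²)]
Numerator: 8×5536 − 254×180 = -1432
Denominator: √[(65952 − 64516)(35232 − 32400)] = √[1436 × 2832] = 2016.6190
r = -1432 / 2016.6190 ≈ -0.710

-0.710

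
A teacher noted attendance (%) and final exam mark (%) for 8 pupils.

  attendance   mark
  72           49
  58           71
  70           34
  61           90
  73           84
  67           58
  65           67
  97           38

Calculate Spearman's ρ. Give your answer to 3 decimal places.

-0.500

Rank attendance: 6, 1, 5, 2, 7, 4, 3, 8
Rank mark: 3, 6, 1, 8, 7, 4, 5, 2
d = rank(attendance) − rank(mark): 3, -5, 4, -6, 0, 0, -2, 6; Σd² = 126
ρ = 1 − 6Σd² / [n(n²−1)] = 1 − 6×126 / (8×63) = 1 − 756/504 ≈ -0.500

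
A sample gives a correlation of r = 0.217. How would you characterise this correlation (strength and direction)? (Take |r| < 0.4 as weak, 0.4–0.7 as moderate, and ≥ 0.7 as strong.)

r = 0.217 > 0 so the relationship is positive.
|r| = 0.217, which falls in the weak range.

weak positive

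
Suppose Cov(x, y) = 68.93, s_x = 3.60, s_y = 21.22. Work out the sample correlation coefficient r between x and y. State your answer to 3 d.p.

0.902

r = Cov(x,y) / (s_x · s_y) = 68.93 / (3.60 × 21.22)
  = 68.93 / 76.3920 ≈ 0.902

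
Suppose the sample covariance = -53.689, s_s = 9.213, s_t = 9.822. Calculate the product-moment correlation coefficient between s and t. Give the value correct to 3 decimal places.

-0.593

r = Cov(s,t) / (s_s · s_t) = -53.689 / (9.213 × 9.822)
  = -53.689 / 90.4901 ≈ -0.593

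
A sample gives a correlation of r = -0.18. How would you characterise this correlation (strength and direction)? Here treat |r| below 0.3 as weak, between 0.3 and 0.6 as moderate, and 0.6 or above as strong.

weak negative

r = -0.18 < 0 so the relationship is negative.
|r| = 0.18, which falls in the weak range.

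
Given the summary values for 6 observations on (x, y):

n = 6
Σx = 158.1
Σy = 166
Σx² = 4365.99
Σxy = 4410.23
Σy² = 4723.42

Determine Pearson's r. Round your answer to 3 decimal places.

r = (nΣxy − ΣxΣy) / √[(nΣx² − (Σx)²)(nΣy² − (Σy)²)]
Numerator: 6×4410.23 − 158.1×166 = 216.78
Denominator: √[(26195.94 − 24995.61)(28340.52 − 27556)] = √[1200.33 × 784.52] = 970.4035
r = 216.78 / 970.4035 ≈ 0.223

0.223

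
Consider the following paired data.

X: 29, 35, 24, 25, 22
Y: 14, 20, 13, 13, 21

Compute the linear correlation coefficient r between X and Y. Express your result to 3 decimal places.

0.221

n = 5, ΣX = 135, ΣY = 81, ΣX² = 3751, ΣY² = 1375, ΣXY = 2205
nΣXY − ΣXΣY = 11025 − 10935 = 90
nΣX² − (ΣX)² = 18755 − 18225 = 530; nΣY² − (ΣY)² = 6875 − 6561 = 314
r = 90 / √(530 × 314) = 90 / 407.9461 ≈ 0.221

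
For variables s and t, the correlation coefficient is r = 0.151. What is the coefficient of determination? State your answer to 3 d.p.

r² = (0.151)² = 0.023

0.023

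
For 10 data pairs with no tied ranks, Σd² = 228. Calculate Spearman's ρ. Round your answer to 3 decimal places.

-0.382

ρ = 1 − 6Σd² / [n(n²−1)] = 1 − 6×228 / (10×99)
  = 1 − 1368/990 = 1 − 1.3818 ≈ -0.382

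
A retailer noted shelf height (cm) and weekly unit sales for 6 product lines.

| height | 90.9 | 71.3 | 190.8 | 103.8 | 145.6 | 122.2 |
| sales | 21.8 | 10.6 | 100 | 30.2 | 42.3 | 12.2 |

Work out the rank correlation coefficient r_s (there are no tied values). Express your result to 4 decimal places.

Rank height: 2, 1, 6, 3, 5, 4
Rank sales: 3, 1, 6, 4, 5, 2
d = rank(height) − rank(sales): -1, 0, 0, -1, 0, 2; Σd² = 6
ρ = 1 − 6Σd² / [n(n²−1)] = 1 − 6×6 / (6×35) = 1 − 36/210 ≈ 0.8286

0.8286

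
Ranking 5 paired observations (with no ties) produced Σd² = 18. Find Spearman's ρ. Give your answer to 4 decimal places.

ρ = 1 − 6Σd² / [n(n²−1)] = 1 − 6×18 / (5×24)
  = 1 − 108/120 = 1 − 0.90000 ≈ 0.1000

0.1000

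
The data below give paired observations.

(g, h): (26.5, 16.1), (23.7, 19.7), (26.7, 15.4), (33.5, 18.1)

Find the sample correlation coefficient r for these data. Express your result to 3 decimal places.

n = 4, Σg = 110.4, Σh = 69.3, Σg² = 3099.08, Σh² = 1212.07, Σgh = 1911.07
nΣgh − ΣgΣh = 7644.28 − 7650.72 = -6.44
nΣg² − (Σg)² = 12396.32 − 12188.16 = 208.16; nΣh² − (Σh)² = 4848.28 − 4802.49 = 45.79
r = -6.44 / √(208.16 × 45.79) = -6.44 / 97.6302 ≈ -0.066

-0.066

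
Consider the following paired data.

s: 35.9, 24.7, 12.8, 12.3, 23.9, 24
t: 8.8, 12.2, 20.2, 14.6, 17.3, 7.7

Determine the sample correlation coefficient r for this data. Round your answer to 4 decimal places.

-0.6814

n = 6, Σs = 133.6, Σt = 80.8, Σs² = 3361.24, Σt² = 1206.06, Σst = 1653.67
nΣst − ΣsΣt = 9922.02 − 10794.88 = -872.86
nΣs² − (Σs)² = 20167.44 − 17848.96 = 2318.48; nΣt² − (Σt)² = 7236.36 − 6528.64 = 707.72
r = -872.86 / √(2318.48 × 707.72) = -872.86 / 1280.9507 ≈ -0.6814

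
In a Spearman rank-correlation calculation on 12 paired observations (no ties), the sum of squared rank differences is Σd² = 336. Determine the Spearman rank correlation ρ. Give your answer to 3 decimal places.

ρ = 1 − 6Σd² / [n(n²−1)] = 1 − 6×336 / (12×143)
  = 1 − 2016/1716 = 1 − 1.1748 ≈ -0.175

-0.175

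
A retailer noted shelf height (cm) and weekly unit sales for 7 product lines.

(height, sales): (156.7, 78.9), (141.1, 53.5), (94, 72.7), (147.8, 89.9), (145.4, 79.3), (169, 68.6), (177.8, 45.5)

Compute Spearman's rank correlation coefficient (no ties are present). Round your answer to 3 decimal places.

-0.286

Rank height: 5, 2, 1, 4, 3, 6, 7
Rank sales: 5, 2, 4, 7, 6, 3, 1
d = rank(height) − rank(sales): 0, 0, -3, -3, -3, 3, 6; Σd² = 72
ρ = 1 − 6Σd² / [n(n²−1)] = 1 − 6×72 / (7×48) = 1 − 432/336 ≈ -0.286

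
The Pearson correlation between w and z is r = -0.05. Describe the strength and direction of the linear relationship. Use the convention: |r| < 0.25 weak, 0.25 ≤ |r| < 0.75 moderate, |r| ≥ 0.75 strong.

weak negative

r = -0.05 < 0 so the relationship is negative.
|r| = 0.05, which falls in the weak range.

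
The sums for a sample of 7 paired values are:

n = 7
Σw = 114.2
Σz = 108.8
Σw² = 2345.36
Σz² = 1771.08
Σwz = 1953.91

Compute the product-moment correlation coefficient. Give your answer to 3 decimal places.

r = (nΣwz − ΣwΣz) / √[(nΣw² − (Σw)²)(nΣz² − (Σz)²)]
Numerator: 7×1953.91 − 114.2×108.8 = 1252.41
Denominator: √[(16417.52 − 13041.64)(12397.56 − 11837.44)] = √[3375.88 × 560.12] = 1375.0992
r = 1252.41 / 1375.0992 ≈ 0.911

0.911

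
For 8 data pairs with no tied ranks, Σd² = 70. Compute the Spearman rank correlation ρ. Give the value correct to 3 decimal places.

ρ = 1 − 6Σd² / [n(n²−1)] = 1 − 6×70 / (8×63)
  = 1 − 420/504 = 1 − 0.8333 ≈ 0.167

0.167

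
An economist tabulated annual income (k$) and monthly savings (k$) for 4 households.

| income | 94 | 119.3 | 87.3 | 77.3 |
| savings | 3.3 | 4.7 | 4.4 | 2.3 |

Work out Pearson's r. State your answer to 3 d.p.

0.747

n = 4, Σx = 377.9, Σy = 14.7, Σx² = 36665.07, Σy² = 57.63, Σxy = 1432.82
nΣxy − ΣxΣy = 5731.28 − 5555.13 = 176.15
nΣx² − (Σx)² = 146660.28 − 142808.41 = 3851.87; nΣy² − (Σy)² = 230.52 − 216.09 = 14.43
r = 176.15 / √(3851.87 × 14.43) = 176.15 / 235.7594 ≈ 0.747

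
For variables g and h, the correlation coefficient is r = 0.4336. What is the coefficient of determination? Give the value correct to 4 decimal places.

0.1880

r² = (0.4336)² = 0.1880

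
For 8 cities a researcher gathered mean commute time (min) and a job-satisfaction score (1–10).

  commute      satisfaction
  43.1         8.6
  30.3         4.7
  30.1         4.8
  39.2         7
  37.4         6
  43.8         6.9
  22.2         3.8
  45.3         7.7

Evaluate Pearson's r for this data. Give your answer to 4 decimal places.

0.9388

n = 8, Σx = 291.4, Σy = 49.5, Σx² = 11080.48, Σy² = 325.43, Σxy = 1891.74
nΣxy − ΣxΣy = 15133.92 − 14424.3 = 709.62
nΣx² − (Σx)² = 88643.84 − 84913.96 = 3729.88; nΣy² − (Σy)² = 2603.44 − 2450.25 = 153.19
r = 709.62 / √(3729.88 × 153.19) = 709.62 / 755.8970 ≈ 0.9388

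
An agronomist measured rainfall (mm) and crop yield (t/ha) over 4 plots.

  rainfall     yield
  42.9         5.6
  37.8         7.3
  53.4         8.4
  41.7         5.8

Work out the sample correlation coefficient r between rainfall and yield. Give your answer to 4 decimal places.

0.5882

n = 4, Σx = 175.8, Σy = 27.1, Σx² = 7859.7, Σy² = 188.85, Σxy = 1206.6
nΣxy − ΣxΣy = 4826.4 − 4764.18 = 62.22
nΣx² − (Σx)² = 31438.8 − 30905.64 = 533.16; nΣy² − (Σy)² = 755.4 − 734.41 = 20.99
r = 62.22 / √(533.16 × 20.99) = 62.22 / 105.7877 ≈ 0.5882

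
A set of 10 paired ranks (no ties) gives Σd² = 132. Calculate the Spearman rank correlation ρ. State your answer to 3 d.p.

0.200

ρ = 1 − 6Σd² / [n(n²−1)] = 1 − 6×132 / (10×99)
  = 1 − 792/990 = 1 − 0.8000 ≈ 0.200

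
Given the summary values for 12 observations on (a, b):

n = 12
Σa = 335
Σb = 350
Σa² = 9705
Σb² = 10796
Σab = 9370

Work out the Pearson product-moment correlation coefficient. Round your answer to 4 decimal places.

-0.8802

r = (nΣab − ΣaΣb) / √[(nΣa² − (Σa)²)(nΣb² − (Σb)²)]
Numerator: 12×9370 − 335×350 = -4810
Denominator: √[(116460 − 112225)(129552 − 122500)] = √[4235 × 7052] = 5464.9081
r = -4810 / 5464.9081 ≈ -0.8802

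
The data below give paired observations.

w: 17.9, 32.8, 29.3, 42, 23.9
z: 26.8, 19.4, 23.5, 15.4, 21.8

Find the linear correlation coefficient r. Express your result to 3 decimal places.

-0.938

n = 5, Σw = 145.9, Σz = 106.9, Σw² = 4589.95, Σz² = 2359.25, Σwz = 2972.41
nΣwz − ΣwΣz = 14862.05 − 15596.71 = -734.66
nΣw² − (Σw)² = 22949.75 − 21286.81 = 1662.94; nΣz² − (Σz)² = 11796.25 − 11427.61 = 368.64
r = -734.66 / √(1662.94 × 368.64) = -734.66 / 782.9599 ≈ -0.938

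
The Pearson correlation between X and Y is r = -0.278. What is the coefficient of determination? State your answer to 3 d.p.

0.077

r² = (-0.278)² = 0.077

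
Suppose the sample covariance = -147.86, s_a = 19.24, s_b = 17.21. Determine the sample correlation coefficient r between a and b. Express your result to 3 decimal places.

r = Cov(a,b) / (s_a · s_b) = -147.86 / (19.24 × 17.21)
  = -147.86 / 331.1204 ≈ -0.447

-0.447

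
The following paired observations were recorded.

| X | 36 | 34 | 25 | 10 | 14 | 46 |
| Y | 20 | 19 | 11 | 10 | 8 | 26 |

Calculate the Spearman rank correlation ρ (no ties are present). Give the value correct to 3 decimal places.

0.943

Rank X: 5, 4, 3, 1, 2, 6
Rank Y: 5, 4, 3, 2, 1, 6
d = rank(X) − rank(Y): 0, 0, 0, -1, 1, 0; Σd² = 2
ρ = 1 − 6Σd² / [n(n²−1)] = 1 − 6×2 / (6×35) = 1 − 12/210 ≈ 0.943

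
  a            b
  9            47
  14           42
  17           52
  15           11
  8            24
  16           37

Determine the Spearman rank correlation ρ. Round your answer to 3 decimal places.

Rank a: 2, 3, 6, 4, 1, 5
Rank b: 5, 4, 6, 1, 2, 3
d = rank(a) − rank(b): -3, -1, 0, 3, -1, 2; Σd² = 24
ρ = 1 − 6Σd² / [n(n²−1)] = 1 − 6×24 / (6×35) = 1 − 144/210 ≈ 0.314

0.314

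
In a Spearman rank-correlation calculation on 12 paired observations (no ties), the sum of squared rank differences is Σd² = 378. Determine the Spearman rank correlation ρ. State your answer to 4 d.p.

-0.3217

ρ = 1 − 6Σd² / [n(n²−1)] = 1 − 6×378 / (12×143)
  = 1 − 2268/1716 = 1 − 1.32168 ≈ -0.3217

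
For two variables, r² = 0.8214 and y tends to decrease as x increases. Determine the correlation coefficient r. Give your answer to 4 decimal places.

|r| = √0.8214 = 0.9063
The association is negative, so r = −0.9063.

-0.9063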